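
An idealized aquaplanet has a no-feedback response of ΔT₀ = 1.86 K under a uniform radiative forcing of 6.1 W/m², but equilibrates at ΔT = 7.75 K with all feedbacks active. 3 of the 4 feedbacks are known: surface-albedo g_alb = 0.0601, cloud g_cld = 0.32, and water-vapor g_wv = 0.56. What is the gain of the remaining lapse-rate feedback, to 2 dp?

-0.18

Amplification A = ΔT/ΔT₀ = 7.75/1.86 = 4.167.
Total gain g = 1 − 1/A = 1 − 1/4.167 = 0.76.
Known gains sum to 0.0601 + 0.32 + 0.56 = 0.9401.
g_lr = 0.76 − 0.9401 = -0.18.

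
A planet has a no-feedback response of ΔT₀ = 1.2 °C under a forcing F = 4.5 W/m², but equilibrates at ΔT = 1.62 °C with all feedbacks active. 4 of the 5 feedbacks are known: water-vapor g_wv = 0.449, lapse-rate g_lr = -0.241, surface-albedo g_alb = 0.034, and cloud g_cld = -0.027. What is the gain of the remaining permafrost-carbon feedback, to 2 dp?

0.04

Amplification A = ΔT/ΔT₀ = 1.62/1.2 = 1.35.
Total gain g = 1 − 1/A = 1 − 1/1.35 = 0.2593.
Known gains sum to 0.449 − 0.241 + 0.034 − 0.027 = 0.215.
g_pf = 0.2593 − 0.215 = 0.04.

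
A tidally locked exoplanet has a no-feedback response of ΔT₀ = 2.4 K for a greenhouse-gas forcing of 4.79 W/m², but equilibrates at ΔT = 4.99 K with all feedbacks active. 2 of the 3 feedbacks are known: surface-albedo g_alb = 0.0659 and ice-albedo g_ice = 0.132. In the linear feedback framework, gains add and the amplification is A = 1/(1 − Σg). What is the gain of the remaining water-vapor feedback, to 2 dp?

Amplification A = ΔT/ΔT₀ = 4.99/2.4 = 2.079.
Total gain g = 1 − 1/A = 1 − 1/2.079 = 0.519.
Known gains sum to 0.0659 + 0.132 = 0.1979.
g_wv = 0.519 − 0.1979 = 0.32.

0.32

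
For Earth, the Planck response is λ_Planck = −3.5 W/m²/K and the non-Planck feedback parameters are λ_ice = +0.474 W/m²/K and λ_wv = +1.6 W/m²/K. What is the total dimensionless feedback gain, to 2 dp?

0.59

Convert to gains: g_ice = 0.474/3.5 = 0.1354; g_wv = 1.6/3.5 = 0.4571.
Total gain g = 0.5925.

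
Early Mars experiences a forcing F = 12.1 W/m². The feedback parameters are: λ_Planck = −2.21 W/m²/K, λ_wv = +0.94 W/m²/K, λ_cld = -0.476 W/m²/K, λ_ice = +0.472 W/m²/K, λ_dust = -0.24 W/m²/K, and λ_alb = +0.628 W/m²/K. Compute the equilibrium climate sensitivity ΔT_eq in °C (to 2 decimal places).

13.66 °C

Net feedback parameter λ = (−2.21) + (+0.94) + (-0.476) + (+0.472) + (-0.24) + (+0.628) = -0.886 W/m²/K.
ΔT = −F/λ = −12.1/(-0.886) = 13.66 °C.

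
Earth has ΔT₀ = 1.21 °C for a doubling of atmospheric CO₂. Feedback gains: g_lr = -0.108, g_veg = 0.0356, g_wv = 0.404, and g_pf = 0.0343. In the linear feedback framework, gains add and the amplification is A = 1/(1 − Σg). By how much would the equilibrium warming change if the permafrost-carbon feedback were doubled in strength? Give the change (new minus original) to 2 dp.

0.11 °C

Original: g = 0.3659, ΔT = 1.21/(1−0.3659) = 1.9082 °C.
With doubled permafrost-carbon: g' = 0.4002, ΔT' = 1.21/(1−0.4002) = 2.0173 °C.
Change = 2.0173 − 1.9082 = 0.11 °C.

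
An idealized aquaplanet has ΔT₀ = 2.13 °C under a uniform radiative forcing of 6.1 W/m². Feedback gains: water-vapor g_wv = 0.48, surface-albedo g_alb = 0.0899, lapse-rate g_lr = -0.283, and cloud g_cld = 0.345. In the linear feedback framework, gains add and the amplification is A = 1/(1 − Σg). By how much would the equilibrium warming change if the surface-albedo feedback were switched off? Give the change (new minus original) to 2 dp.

Original: g = 0.6319, ΔT = 2.13/(1−0.6319) = 5.7865 °C.
Without surface-albedo: g' = 0.542, ΔT' = 2.13/(1−0.542) = 4.6507 °C.
Change = 4.6507 − 5.7865 = -1.14 °C.

-1.14 °C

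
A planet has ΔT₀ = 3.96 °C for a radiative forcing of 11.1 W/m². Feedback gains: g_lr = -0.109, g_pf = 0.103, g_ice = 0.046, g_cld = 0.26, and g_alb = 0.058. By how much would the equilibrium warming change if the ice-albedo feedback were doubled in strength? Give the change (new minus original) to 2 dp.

0.48 °C

Original: g = 0.358, ΔT = 3.96/(1−0.358) = 6.1682 °C.
With doubled ice-albedo: g' = 0.404, ΔT' = 3.96/(1−0.404) = 6.6443 °C.
Change = 6.6443 − 6.1682 = 0.48 °C.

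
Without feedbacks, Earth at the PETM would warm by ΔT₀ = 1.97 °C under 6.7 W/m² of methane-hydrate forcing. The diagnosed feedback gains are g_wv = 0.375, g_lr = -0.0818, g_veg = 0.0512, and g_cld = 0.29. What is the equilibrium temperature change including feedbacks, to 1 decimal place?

Total gain g = 0.375 − 0.0818 + 0.0512 + 0.29 = 0.6344.
Amplification A = 1/(1 − 0.6344) = 2.735.
ΔT = 1.97 × 2.735 = 5.4 °C.

5.4 °C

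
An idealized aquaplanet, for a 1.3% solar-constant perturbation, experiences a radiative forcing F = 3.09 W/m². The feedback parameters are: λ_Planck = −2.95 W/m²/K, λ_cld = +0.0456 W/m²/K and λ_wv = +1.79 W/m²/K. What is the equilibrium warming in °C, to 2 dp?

2.77 °C

Net feedback parameter λ = (−2.95) + (+0.0456) + (+1.79) = -1.1144 W/m²/K.
ΔT = −F/λ = −3.09/(-1.1144) = 2.77 °C.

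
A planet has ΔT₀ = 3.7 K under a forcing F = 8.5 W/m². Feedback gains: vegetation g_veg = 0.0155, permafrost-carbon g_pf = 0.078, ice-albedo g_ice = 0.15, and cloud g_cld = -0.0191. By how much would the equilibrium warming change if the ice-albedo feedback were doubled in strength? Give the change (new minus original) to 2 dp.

1.14 K

Original: g = 0.2244, ΔT = 3.7/(1−0.2244) = 4.7705 K.
With doubled ice-albedo: g' = 0.3744, ΔT' = 3.7/(1−0.3744) = 5.9143 K.
Change = 5.9143 − 4.7705 = 1.14 K.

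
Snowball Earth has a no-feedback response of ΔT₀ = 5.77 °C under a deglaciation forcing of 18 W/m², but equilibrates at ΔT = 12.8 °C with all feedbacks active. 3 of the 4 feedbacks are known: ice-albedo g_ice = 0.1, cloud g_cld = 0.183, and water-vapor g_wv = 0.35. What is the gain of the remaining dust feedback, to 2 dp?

Amplification A = ΔT/ΔT₀ = 12.8/5.77 = 2.218.
Total gain g = 1 − 1/A = 1 − 1/2.218 = 0.5491.
Known gains sum to 0.1 + 0.183 + 0.35 = 0.633.
g_dust = 0.5491 − 0.633 = -0.08.

-0.08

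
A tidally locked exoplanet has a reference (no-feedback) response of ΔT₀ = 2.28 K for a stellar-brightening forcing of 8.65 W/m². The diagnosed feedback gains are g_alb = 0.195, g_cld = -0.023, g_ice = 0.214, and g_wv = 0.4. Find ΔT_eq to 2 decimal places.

Total gain g = 0.195 − 0.023 + 0.214 + 0.4 = 0.786.
Amplification A = 1/(1 − 0.786) = 4.673.
ΔT = 2.28 × 4.673 = 10.65 K.

10.65 K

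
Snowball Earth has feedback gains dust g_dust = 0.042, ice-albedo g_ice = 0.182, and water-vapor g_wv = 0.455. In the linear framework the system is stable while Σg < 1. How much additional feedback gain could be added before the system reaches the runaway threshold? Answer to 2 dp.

0.32

Current total gain = 0.042 + 0.182 + 0.455 = 0.679.
Margin to runaway = 1 − 0.679 = 0.32.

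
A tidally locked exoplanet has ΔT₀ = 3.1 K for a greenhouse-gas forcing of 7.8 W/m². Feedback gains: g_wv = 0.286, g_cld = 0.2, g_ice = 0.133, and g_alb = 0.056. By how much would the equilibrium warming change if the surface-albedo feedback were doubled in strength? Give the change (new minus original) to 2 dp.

Original: g = 0.675, ΔT = 3.1/(1−0.675) = 9.5385 K.
With doubled surface-albedo: g' = 0.731, ΔT' = 3.1/(1−0.731) = 11.5242 K.
Change = 11.5242 − 9.5385 = 1.99 K.

1.99 K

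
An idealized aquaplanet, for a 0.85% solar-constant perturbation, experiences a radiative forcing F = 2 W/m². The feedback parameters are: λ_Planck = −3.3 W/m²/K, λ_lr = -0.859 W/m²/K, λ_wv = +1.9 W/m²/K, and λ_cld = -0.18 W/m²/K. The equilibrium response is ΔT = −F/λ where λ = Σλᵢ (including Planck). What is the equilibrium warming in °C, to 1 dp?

Net feedback parameter λ = (−3.3) + (-0.859) + (+1.9) + (-0.18) = -2.439 W/m²/K.
ΔT = −F/λ = −2/(-2.439) = 0.8 °C.

0.8 °C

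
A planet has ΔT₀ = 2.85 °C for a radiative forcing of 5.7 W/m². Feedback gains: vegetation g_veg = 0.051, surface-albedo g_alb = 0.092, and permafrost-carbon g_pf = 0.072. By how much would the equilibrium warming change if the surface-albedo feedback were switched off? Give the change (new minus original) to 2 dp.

Original: g = 0.215, ΔT = 2.85/(1−0.215) = 3.6306 °C.
Without surface-albedo: g' = 0.123, ΔT' = 2.85/(1−0.123) = 3.2497 °C.
Change = 3.2497 − 3.6306 = -0.38 °C.

-0.38 °C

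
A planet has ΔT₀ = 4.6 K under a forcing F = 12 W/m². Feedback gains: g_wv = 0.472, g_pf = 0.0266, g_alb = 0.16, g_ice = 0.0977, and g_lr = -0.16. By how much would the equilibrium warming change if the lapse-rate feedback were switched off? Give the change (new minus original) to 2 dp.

Original: g = 0.5963, ΔT = 4.6/(1−0.5963) = 11.3946 K.
Without lapse-rate: g' = 0.7563, ΔT' = 4.6/(1−0.7563) = 18.8757 K.
Change = 18.8757 − 11.3946 = 7.48 K.

7.48 K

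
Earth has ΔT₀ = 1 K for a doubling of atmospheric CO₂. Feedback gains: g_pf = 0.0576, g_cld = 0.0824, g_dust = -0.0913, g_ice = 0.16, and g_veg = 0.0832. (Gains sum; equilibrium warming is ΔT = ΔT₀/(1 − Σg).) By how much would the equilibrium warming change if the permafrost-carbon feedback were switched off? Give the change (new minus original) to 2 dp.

Original: g = 0.2919, ΔT = 1/(1−0.2919) = 1.4122 K.
Without permafrost-carbon: g' = 0.2343, ΔT' = 1/(1−0.2343) = 1.3060 K.
Change = 1.3060 − 1.4122 = -0.11 K.

-0.11 K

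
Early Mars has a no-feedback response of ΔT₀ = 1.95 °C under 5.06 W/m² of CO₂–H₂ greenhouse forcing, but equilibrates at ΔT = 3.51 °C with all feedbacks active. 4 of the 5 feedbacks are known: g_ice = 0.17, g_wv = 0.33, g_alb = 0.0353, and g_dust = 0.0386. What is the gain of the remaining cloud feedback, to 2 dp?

Amplification A = ΔT/ΔT₀ = 3.51/1.95 = 1.8.
Total gain g = 1 − 1/A = 1 − 1/1.8 = 0.4444.
Known gains sum to 0.17 + 0.33 + 0.0353 + 0.0386 = 0.5739.
g_cld = 0.4444 − 0.5739 = -0.13.

-0.13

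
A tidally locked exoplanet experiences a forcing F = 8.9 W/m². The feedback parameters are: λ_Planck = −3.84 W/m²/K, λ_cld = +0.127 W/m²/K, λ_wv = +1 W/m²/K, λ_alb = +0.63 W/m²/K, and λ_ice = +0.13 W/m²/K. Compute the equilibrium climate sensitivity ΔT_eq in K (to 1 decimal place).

Net feedback parameter λ = (−3.84) + (+0.127) + (+1) + (+0.63) + (+0.13) = -1.953 W/m²/K.
ΔT = −F/λ = −8.9/(-1.953) = 4.6 K.

4.6 K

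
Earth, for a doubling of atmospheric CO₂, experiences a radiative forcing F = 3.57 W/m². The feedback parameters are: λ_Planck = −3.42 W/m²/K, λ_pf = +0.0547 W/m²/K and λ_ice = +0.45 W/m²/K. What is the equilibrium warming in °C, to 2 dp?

1.22 °C

Net feedback parameter λ = (−3.42) + (+0.0547) + (+0.45) = -2.9153 W/m²/K.
ΔT = −F/λ = −3.57/(-2.9153) = 1.22 °C.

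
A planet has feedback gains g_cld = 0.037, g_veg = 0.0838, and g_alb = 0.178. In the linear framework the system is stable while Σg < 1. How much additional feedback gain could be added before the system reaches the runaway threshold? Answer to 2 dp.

Current total gain = 0.037 + 0.0838 + 0.178 = 0.2988.
Margin to runaway = 1 − 0.2988 = 0.70.

0.70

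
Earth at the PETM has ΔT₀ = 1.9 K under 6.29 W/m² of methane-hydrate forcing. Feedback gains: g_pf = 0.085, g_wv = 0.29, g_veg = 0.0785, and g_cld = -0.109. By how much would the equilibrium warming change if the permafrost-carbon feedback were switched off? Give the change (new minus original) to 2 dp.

-0.33 K

Original: g = 0.3445, ΔT = 1.9/(1−0.3445) = 2.8986 K.
Without permafrost-carbon: g' = 0.2595, ΔT' = 1.9/(1−0.2595) = 2.5658 K.
Change = 2.5658 − 2.8986 = -0.33 K.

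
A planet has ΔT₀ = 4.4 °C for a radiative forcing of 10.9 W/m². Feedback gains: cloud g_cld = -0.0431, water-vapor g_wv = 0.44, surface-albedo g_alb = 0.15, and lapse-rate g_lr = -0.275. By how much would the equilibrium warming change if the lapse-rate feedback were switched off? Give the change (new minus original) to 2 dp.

3.67 °C

Original: g = 0.2719, ΔT = 4.4/(1−0.2719) = 6.0431 °C.
Without lapse-rate: g' = 0.5469, ΔT' = 4.4/(1−0.5469) = 9.7109 °C.
Change = 9.7109 − 6.0431 = 3.67 °C.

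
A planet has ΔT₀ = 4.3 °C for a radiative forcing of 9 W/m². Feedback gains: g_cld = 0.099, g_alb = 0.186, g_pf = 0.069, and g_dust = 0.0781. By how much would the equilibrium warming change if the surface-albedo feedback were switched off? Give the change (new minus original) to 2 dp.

-1.87 °C

Original: g = 0.4321, ΔT = 4.3/(1−0.4321) = 7.5718 °C.
Without surface-albedo: g' = 0.2461, ΔT' = 4.3/(1−0.2461) = 5.7037 °C.
Change = 5.7037 − 7.5718 = -1.87 °C.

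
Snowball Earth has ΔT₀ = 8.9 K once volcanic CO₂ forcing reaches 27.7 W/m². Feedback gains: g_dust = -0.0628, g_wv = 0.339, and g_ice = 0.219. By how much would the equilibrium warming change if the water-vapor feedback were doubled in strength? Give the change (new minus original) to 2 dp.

36.05 K

Original: g = 0.4952, ΔT = 8.9/(1−0.4952) = 17.6307 K.
With doubled water-vapor: g' = 0.8342, ΔT' = 8.9/(1−0.8342) = 53.6791 K.
Change = 53.6791 − 17.6307 = 36.05 K.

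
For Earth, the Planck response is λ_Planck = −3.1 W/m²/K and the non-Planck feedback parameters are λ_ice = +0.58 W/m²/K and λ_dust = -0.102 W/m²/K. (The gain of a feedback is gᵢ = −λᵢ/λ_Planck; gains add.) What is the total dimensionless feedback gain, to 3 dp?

Convert to gains: g_ice = 0.58/3.1 = 0.1871; g_dust = -0.102/3.1 = -0.0329.
Total gain g = 0.1542.

0.154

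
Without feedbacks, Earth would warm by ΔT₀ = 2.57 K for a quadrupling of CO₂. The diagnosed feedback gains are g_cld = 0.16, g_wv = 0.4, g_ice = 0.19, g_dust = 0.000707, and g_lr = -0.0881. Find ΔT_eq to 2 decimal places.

Total gain g = 0.16 + 0.4 + 0.19 + 0.000707 − 0.0881 = 0.662607.
Amplification A = 1/(1 − 0.662607) = 2.964.
ΔT = 2.57 × 2.964 = 7.62 K.

7.62 K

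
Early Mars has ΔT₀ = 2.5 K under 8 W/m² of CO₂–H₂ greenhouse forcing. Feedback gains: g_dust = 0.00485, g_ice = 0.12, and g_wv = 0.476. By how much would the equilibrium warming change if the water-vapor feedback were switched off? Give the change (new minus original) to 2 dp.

-3.41 K

Original: g = 0.60085, ΔT = 2.5/(1−0.60085) = 6.2633 K.
Without water-vapor: g' = 0.12485, ΔT' = 2.5/(1−0.12485) = 2.8567 K.
Change = 2.8567 − 6.2633 = -3.41 K.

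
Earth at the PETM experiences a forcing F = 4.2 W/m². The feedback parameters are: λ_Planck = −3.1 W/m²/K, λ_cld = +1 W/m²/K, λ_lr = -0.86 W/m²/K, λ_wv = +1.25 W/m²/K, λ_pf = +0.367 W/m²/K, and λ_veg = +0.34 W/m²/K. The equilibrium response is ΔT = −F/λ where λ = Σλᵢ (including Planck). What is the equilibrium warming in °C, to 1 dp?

4.2 °C

Net feedback parameter λ = (−3.1) + (+1) + (-0.86) + (+1.25) + (+0.367) + (+0.34) = -1.003 W/m²/K.
ΔT = −F/λ = −4.2/(-1.003) = 4.2 °C.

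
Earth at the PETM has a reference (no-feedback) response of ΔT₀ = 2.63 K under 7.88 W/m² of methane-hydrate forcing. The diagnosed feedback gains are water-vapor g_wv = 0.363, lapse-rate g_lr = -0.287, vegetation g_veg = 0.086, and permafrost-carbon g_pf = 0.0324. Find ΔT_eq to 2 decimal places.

3.26 K

Total gain g = 0.363 − 0.287 + 0.086 + 0.0324 = 0.1944.
Amplification A = 1/(1 − 0.1944) = 1.241.
ΔT = 2.63 × 1.241 = 3.26 K.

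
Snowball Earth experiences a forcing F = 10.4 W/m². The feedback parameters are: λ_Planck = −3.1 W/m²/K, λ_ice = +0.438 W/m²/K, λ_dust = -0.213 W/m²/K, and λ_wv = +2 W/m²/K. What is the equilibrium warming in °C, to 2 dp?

Net feedback parameter λ = (−3.1) + (+0.438) + (-0.213) + (+2) = -0.875 W/m²/K.
ΔT = −F/λ = −10.4/(-0.875) = 11.89 °C.

11.89 °C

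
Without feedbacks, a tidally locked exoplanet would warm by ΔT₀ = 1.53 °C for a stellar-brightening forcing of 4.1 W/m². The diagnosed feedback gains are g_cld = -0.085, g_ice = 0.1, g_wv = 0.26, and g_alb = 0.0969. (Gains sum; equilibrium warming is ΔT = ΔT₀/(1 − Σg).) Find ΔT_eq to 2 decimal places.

2.44 °C

Total gain g = -0.085 + 0.1 + 0.26 + 0.0969 = 0.3719.
Amplification A = 1/(1 − 0.3719) = 1.592.
ΔT = 1.53 × 1.592 = 2.44 °C.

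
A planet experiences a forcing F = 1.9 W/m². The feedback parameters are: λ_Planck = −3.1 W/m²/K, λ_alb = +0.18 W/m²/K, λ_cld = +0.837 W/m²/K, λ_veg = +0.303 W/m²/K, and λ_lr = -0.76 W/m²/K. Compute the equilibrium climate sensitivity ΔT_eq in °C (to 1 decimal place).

0.7 °C

Net feedback parameter λ = (−3.1) + (+0.18) + (+0.837) + (+0.303) + (-0.76) = -2.54 W/m²/K.
ΔT = −F/λ = −1.9/(-2.54) = 0.7 °C.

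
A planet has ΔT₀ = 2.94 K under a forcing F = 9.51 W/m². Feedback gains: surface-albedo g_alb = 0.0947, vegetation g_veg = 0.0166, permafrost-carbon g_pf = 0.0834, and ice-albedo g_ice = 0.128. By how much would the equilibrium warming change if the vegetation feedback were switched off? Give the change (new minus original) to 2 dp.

Original: g = 0.3227, ΔT = 2.94/(1−0.3227) = 4.3408 K.
Without vegetation: g' = 0.3061, ΔT' = 2.94/(1−0.3061) = 4.2369 K.
Change = 4.2369 − 4.3408 = -0.10 K.

-0.10 K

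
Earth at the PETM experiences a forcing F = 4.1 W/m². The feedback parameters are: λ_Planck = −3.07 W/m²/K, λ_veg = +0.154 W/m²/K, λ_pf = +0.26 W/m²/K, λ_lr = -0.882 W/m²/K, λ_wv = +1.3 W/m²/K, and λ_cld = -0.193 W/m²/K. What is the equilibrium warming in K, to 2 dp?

Net feedback parameter λ = (−3.07) + (+0.154) + (+0.26) + (-0.882) + (+1.3) + (-0.193) = -2.431 W/m²/K.
ΔT = −F/λ = −4.1/(-2.431) = 1.69 K.

1.69 K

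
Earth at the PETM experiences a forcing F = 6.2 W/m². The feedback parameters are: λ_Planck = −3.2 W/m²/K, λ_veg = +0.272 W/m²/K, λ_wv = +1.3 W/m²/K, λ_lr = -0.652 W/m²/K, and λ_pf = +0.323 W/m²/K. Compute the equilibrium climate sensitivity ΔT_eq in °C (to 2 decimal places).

Net feedback parameter λ = (−3.2) + (+0.272) + (+1.3) + (-0.652) + (+0.323) = -1.957 W/m²/K.
ΔT = −F/λ = −6.2/(-1.957) = 3.17 °C.

3.17 °C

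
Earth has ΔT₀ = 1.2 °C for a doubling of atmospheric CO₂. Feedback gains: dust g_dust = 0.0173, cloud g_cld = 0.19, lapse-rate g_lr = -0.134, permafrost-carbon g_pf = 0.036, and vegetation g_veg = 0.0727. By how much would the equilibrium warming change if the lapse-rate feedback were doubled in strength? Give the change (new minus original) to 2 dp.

-0.21 °C

Original: g = 0.182, ΔT = 1.2/(1−0.182) = 1.4670 °C.
With doubled lapse-rate: g' = 0.048, ΔT' = 1.2/(1−0.048) = 1.2605 °C.
Change = 1.2605 − 1.4670 = -0.21 °C.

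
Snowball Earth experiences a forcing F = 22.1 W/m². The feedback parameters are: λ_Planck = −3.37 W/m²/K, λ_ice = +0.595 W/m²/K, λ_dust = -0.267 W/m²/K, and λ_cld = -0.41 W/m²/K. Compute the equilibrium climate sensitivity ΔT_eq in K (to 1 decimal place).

Net feedback parameter λ = (−3.37) + (+0.595) + (-0.267) + (-0.41) = -3.452 W/m²/K.
ΔT = −F/λ = −22.1/(-3.452) = 6.4 K.

6.4 K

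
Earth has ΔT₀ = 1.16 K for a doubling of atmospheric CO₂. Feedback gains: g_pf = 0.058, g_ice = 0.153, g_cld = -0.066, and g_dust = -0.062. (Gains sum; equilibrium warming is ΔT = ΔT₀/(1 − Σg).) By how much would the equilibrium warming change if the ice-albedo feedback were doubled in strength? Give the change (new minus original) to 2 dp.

Original: g = 0.083, ΔT = 1.16/(1−0.083) = 1.2650 K.
With doubled ice-albedo: g' = 0.236, ΔT' = 1.16/(1−0.236) = 1.5183 K.
Change = 1.5183 − 1.2650 = 0.25 K.

0.25 K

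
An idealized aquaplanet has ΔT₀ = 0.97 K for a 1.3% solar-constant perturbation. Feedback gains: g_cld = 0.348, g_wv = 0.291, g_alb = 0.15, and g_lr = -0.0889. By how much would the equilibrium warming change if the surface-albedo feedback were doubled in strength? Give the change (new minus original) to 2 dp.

Original: g = 0.7001, ΔT = 0.97/(1−0.7001) = 3.2344 K.
With doubled surface-albedo: g' = 0.8501, ΔT' = 0.97/(1−0.8501) = 6.4710 K.
Change = 6.4710 − 3.2344 = 3.24 K.

3.24 K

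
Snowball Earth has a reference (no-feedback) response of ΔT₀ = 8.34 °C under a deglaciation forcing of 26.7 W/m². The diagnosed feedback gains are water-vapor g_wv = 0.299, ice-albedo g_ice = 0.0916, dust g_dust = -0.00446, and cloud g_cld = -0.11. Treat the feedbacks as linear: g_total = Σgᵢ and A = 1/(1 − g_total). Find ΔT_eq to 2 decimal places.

11.52 °C

Total gain g = 0.299 + 0.0916 − 0.00446 − 0.11 = 0.27614.
Amplification A = 1/(1 − 0.27614) = 1.381.
ΔT = 8.34 × 1.381 = 11.52 °C.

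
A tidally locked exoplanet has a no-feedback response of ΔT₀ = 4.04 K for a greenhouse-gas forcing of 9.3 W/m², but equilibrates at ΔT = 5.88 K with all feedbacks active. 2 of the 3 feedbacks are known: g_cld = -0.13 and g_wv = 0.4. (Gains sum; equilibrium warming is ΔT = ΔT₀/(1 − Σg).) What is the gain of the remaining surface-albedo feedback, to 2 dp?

0.04

Amplification A = ΔT/ΔT₀ = 5.88/4.04 = 1.455.
Total gain g = 1 − 1/A = 1 − 1/1.455 = 0.3127.
Known gains sum to -0.13 + 0.4 = 0.27.
g_alb = 0.3127 − 0.27 = 0.04.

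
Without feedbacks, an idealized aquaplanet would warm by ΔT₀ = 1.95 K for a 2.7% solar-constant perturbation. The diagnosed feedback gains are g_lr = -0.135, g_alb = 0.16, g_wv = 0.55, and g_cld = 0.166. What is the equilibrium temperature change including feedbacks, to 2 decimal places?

Total gain g = -0.135 + 0.16 + 0.55 + 0.166 = 0.741.
Amplification A = 1/(1 − 0.741) = 3.861.
ΔT = 1.95 × 3.861 = 7.53 K.

7.53 K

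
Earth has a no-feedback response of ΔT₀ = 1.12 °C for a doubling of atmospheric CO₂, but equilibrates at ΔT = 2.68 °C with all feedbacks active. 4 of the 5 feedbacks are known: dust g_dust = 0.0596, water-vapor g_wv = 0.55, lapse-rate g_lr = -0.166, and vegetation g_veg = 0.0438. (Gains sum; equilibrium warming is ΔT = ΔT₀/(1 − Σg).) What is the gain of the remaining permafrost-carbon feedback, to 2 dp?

0.09

Amplification A = ΔT/ΔT₀ = 2.68/1.12 = 2.393.
Total gain g = 1 − 1/A = 1 − 1/2.393 = 0.5821.
Known gains sum to 0.0596 + 0.55 − 0.166 + 0.0438 = 0.4874.
g_pf = 0.5821 − 0.4874 = 0.09.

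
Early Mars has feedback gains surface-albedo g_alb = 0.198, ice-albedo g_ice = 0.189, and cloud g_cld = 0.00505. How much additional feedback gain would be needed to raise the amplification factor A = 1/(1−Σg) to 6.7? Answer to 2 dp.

0.46

Current total gain = 0.39205.
Target gain for A = 6.7: g* = 1 − 1/6.7 = 0.8507.
Additional gain needed = 0.8507 − 0.39205 = 0.46.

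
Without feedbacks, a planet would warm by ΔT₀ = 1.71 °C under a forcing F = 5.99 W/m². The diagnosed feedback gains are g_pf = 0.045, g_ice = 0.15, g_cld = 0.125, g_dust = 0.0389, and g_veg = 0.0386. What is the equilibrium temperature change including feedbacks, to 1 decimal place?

2.8 °C

Total gain g = 0.045 + 0.15 + 0.125 + 0.0389 + 0.0386 = 0.3975.
Amplification A = 1/(1 − 0.3975) = 1.66.
ΔT = 1.71 × 1.66 = 2.8 °C.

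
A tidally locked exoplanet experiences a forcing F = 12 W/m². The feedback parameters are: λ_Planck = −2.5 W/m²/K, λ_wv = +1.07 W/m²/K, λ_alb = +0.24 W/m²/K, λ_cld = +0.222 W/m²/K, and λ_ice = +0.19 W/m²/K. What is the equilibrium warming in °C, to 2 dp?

Net feedback parameter λ = (−2.5) + (+1.07) + (+0.24) + (+0.222) + (+0.19) = -0.778 W/m²/K.
ΔT = −F/λ = −12/(-0.778) = 15.42 °C.

15.42 °C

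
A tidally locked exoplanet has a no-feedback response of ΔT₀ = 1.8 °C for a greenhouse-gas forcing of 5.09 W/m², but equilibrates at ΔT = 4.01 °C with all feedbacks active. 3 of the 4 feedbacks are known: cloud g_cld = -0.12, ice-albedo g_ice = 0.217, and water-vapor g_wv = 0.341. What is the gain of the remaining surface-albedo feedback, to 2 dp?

Amplification A = ΔT/ΔT₀ = 4.01/1.8 = 2.228.
Total gain g = 1 − 1/A = 1 − 1/2.228 = 0.5512.
Known gains sum to -0.12 + 0.217 + 0.341 = 0.438.
g_alb = 0.5512 − 0.438 = 0.11.

0.11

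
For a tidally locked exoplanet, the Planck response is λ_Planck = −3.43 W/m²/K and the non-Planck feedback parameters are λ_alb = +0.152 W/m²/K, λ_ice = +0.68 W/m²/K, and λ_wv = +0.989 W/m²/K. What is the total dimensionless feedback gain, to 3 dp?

Convert to gains: g_alb = 0.152/3.43 = 0.04431; g_ice = 0.68/3.43 = 0.1983; g_wv = 0.989/3.43 = 0.2883.
Total gain g = 0.53091.

0.531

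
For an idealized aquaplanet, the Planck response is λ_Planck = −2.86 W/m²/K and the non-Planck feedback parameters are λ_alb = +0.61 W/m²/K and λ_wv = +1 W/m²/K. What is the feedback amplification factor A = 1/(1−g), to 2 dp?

Convert to gains: g_alb = 0.61/2.86 = 0.2133; g_wv = 1/2.86 = 0.3497.
Total gain g = 0.563.
A = 1/(1 − 0.563) = 2.29.

2.29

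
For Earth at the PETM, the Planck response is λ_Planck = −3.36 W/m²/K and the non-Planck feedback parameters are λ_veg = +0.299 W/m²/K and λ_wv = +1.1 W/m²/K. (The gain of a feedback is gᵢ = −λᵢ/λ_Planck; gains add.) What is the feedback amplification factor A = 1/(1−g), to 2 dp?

Convert to gains: g_veg = 0.299/3.36 = 0.08899; g_wv = 1.1/3.36 = 0.3274.
Total gain g = 0.41639.
A = 1/(1 − 0.41639) = 1.71.

1.71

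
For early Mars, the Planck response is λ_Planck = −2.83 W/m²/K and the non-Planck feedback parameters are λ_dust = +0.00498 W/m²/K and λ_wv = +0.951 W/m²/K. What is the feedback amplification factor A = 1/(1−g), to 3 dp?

Convert to gains: g_dust = 0.00498/2.83 = 0.00176; g_wv = 0.951/2.83 = 0.336.
Total gain g = 0.33776.
A = 1/(1 − 0.33776) = 1.510.

1.510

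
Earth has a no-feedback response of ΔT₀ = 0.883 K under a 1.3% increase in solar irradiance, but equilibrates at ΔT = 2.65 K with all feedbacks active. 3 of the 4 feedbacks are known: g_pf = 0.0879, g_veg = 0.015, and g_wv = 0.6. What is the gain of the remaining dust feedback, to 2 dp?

Amplification A = ΔT/ΔT₀ = 2.65/0.883 = 3.001.
Total gain g = 1 − 1/A = 1 − 1/3.001 = 0.6668.
Known gains sum to 0.0879 + 0.015 + 0.6 = 0.7029.
g_dust = 0.6668 − 0.7029 = -0.04.

-0.04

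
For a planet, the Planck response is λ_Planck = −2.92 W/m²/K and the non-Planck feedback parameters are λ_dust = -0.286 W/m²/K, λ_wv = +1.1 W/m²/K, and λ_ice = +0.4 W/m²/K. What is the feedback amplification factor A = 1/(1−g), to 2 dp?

Convert to gains: g_dust = -0.286/2.92 = -0.09795; g_wv = 1.1/2.92 = 0.3767; g_ice = 0.4/2.92 = 0.137.
Total gain g = 0.41575.
A = 1/(1 − 0.41575) = 1.71.

1.71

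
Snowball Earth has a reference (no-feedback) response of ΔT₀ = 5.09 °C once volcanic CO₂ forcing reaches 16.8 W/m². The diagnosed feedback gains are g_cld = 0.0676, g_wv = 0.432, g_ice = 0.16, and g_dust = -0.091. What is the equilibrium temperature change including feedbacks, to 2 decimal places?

11.80 °C

Total gain g = 0.0676 + 0.432 + 0.16 − 0.091 = 0.5686.
Amplification A = 1/(1 − 0.5686) = 2.318.
ΔT = 5.09 × 2.318 = 11.80 °C.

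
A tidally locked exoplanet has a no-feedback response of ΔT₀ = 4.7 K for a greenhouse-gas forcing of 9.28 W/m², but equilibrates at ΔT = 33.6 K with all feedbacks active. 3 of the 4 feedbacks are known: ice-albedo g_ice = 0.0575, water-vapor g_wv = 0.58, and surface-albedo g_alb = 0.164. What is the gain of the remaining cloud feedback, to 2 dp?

Amplification A = ΔT/ΔT₀ = 33.6/4.7 = 7.149.
Total gain g = 1 − 1/A = 1 − 1/7.149 = 0.8601.
Known gains sum to 0.0575 + 0.58 + 0.164 = 0.8015.
g_cld = 0.8601 − 0.8015 = 0.06.

0.06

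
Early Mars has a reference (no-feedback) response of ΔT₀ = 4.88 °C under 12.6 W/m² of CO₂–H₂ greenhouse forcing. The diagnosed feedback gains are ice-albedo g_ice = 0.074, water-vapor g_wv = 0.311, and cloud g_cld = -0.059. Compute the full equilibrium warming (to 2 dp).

7.24 °C

Total gain g = 0.074 + 0.311 − 0.059 = 0.326.
Amplification A = 1/(1 − 0.326) = 1.484.
ΔT = 4.88 × 1.484 = 7.24 °C.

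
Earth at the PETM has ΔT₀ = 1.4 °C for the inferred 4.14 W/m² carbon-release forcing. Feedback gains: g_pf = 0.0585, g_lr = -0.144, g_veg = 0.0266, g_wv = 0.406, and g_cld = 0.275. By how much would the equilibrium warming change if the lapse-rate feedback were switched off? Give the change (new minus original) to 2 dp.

Original: g = 0.6221, ΔT = 1.4/(1−0.6221) = 3.7047 °C.
Without lapse-rate: g' = 0.7661, ΔT' = 1.4/(1−0.7661) = 5.9855 °C.
Change = 5.9855 − 3.7047 = 2.28 °C.

2.28 °C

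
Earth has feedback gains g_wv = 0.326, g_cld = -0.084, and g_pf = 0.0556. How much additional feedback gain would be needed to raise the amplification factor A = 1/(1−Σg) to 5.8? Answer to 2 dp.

Current total gain = 0.2976.
Target gain for A = 5.8: g* = 1 − 1/5.8 = 0.8276.
Additional gain needed = 0.8276 − 0.2976 = 0.53.

0.53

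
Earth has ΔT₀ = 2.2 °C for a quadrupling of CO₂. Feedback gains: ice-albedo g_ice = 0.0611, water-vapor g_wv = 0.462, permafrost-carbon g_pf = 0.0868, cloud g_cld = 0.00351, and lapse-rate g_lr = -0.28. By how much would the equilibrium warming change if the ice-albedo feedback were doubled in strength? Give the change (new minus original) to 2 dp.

0.33 °C

Original: g = 0.33341, ΔT = 2.2/(1−0.33341) = 3.3004 °C.
With doubled ice-albedo: g' = 0.39451, ΔT' = 2.2/(1−0.39451) = 3.6334 °C.
Change = 3.6334 − 3.3004 = 0.33 °C.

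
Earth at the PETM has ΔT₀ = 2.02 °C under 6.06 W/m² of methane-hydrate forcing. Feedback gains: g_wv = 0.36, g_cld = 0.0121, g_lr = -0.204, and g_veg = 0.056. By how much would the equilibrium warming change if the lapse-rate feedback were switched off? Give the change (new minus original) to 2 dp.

Original: g = 0.2241, ΔT = 2.02/(1−0.2241) = 2.6034 °C.
Without lapse-rate: g' = 0.4281, ΔT' = 2.02/(1−0.4281) = 3.5321 °C.
Change = 3.5321 − 2.6034 = 0.93 °C.

0.93 °C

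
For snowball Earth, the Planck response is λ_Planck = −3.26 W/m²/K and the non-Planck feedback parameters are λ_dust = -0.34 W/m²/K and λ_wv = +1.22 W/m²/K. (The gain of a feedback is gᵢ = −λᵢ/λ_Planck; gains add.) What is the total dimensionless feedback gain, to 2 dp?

Convert to gains: g_dust = -0.34/3.26 = -0.1043; g_wv = 1.22/3.26 = 0.3742.
Total gain g = 0.2699.

0.27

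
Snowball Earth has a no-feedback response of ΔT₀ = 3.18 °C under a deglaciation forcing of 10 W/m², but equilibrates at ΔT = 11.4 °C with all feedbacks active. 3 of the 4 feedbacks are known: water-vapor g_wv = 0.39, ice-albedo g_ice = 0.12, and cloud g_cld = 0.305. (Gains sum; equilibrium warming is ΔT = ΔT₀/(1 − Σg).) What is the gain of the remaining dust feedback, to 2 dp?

-0.09

Amplification A = ΔT/ΔT₀ = 11.4/3.18 = 3.585.
Total gain g = 1 − 1/A = 1 − 1/3.585 = 0.7211.
Known gains sum to 0.39 + 0.12 + 0.305 = 0.815.
g_dust = 0.7211 − 0.815 = -0.09.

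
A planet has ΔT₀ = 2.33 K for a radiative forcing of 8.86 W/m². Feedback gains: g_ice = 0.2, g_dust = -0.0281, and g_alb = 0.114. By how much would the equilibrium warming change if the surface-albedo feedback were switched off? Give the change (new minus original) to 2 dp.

Original: g = 0.2859, ΔT = 2.33/(1−0.2859) = 3.2628 K.
Without surface-albedo: g' = 0.1719, ΔT' = 2.33/(1−0.1719) = 2.8137 K.
Change = 2.8137 − 3.2628 = -0.45 K.

-0.45 K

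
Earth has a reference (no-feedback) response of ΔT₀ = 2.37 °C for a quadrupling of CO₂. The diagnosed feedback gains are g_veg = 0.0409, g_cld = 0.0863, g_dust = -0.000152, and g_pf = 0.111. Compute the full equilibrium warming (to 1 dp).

3.1 °C

Total gain g = 0.0409 + 0.0863 − 0.000152 + 0.111 = 0.238048.
Amplification A = 1/(1 − 0.238048) = 1.312.
ΔT = 2.37 × 1.312 = 3.1 °C.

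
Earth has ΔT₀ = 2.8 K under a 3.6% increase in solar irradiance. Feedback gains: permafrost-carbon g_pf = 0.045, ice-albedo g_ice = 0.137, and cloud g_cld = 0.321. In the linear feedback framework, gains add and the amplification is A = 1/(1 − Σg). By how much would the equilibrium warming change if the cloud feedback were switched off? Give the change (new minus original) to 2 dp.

Original: g = 0.503, ΔT = 2.8/(1−0.503) = 5.6338 K.
Without cloud: g' = 0.182, ΔT' = 2.8/(1−0.182) = 3.4230 K.
Change = 3.4230 − 5.6338 = -2.21 K.

-2.21 K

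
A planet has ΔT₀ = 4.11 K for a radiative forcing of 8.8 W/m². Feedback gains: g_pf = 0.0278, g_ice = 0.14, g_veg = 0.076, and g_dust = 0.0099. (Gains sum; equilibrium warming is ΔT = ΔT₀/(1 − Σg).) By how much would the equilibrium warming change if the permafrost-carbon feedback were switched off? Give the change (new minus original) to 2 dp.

-0.20 K

Original: g = 0.2537, ΔT = 4.11/(1−0.2537) = 5.5072 K.
Without permafrost-carbon: g' = 0.2259, ΔT' = 4.11/(1−0.2259) = 5.3094 K.
Change = 5.3094 − 5.5072 = -0.20 K.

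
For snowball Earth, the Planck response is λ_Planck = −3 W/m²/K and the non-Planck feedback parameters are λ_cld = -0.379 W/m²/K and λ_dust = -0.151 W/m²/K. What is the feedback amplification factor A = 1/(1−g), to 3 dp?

0.850

Convert to gains: g_cld = -0.379/3 = -0.1263; g_dust = -0.151/3 = -0.05033.
Total gain g = -0.17663.
A = 1/(1 + 0.17663) = 0.850.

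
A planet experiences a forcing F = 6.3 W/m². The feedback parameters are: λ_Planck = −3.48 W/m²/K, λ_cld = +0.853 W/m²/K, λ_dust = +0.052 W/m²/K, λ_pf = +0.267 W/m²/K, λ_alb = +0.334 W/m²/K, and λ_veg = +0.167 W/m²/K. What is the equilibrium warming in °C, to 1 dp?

3.5 °C

Net feedback parameter λ = (−3.48) + (+0.853) + (+0.052) + (+0.267) + (+0.334) + (+0.167) = -1.807 W/m²/K.
ΔT = −F/λ = −6.3/(-1.807) = 3.5 °C.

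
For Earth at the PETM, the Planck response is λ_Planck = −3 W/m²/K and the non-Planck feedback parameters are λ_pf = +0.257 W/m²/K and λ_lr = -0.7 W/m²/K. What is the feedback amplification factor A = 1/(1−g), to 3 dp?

0.871

Convert to gains: g_pf = 0.257/3 = 0.08567; g_lr = -0.7/3 = -0.2333.
Total gain g = -0.14763.
A = 1/(1 + 0.14763) = 0.871.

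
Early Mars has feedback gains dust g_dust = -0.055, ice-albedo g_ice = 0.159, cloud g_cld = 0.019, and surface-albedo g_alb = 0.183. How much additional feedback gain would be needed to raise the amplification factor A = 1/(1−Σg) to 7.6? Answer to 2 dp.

0.56

Current total gain = 0.306.
Target gain for A = 7.6: g* = 1 − 1/7.6 = 0.8684.
Additional gain needed = 0.8684 − 0.306 = 0.56.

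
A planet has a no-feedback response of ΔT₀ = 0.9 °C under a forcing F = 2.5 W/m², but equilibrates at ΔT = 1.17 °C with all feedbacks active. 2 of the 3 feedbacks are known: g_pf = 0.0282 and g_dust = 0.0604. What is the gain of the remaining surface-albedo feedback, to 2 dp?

0.14

Amplification A = ΔT/ΔT₀ = 1.17/0.9 = 1.3.
Total gain g = 1 − 1/A = 1 − 1/1.3 = 0.2308.
Known gains sum to 0.0282 + 0.0604 = 0.0886.
g_alb = 0.2308 − 0.0886 = 0.14.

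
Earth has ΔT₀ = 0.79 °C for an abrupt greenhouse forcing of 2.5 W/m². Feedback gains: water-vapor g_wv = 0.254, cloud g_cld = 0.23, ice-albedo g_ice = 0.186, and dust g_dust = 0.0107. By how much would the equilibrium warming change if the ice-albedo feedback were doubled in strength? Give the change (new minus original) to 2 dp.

Original: g = 0.6807, ΔT = 0.79/(1−0.6807) = 2.4742 °C.
With doubled ice-albedo: g' = 0.8667, ΔT' = 0.79/(1−0.8667) = 5.9265 °C.
Change = 5.9265 − 2.4742 = 3.45 °C.

3.45 °C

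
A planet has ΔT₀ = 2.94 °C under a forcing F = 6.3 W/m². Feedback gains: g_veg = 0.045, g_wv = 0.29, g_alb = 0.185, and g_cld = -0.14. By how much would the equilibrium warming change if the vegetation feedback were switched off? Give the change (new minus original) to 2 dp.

Original: g = 0.38, ΔT = 2.94/(1−0.38) = 4.7419 °C.
Without vegetation: g' = 0.335, ΔT' = 2.94/(1−0.335) = 4.4211 °C.
Change = 4.4211 − 4.7419 = -0.32 °C.

-0.32 °C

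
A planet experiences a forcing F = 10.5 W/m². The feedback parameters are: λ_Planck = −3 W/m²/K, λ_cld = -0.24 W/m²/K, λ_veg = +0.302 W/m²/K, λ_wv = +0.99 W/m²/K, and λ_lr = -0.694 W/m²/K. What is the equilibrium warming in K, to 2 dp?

3.97 K

Net feedback parameter λ = (−3) + (-0.24) + (+0.302) + (+0.99) + (-0.694) = -2.642 W/m²/K.
ΔT = −F/λ = −10.5/(-2.642) = 3.97 K.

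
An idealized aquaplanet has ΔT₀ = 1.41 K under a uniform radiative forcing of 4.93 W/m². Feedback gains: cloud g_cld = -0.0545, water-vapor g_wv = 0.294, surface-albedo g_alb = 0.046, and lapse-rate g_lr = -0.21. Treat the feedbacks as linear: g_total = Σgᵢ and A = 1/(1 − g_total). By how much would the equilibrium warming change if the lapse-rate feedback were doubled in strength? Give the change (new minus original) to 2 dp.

Original: g = 0.0755, ΔT = 1.41/(1−0.0755) = 1.5251 K.
With doubled lapse-rate: g' = -0.1345, ΔT' = 1.41/(1+0.1345) = 1.2428 K.
Change = 1.2428 − 1.5251 = -0.28 K.

-0.28 K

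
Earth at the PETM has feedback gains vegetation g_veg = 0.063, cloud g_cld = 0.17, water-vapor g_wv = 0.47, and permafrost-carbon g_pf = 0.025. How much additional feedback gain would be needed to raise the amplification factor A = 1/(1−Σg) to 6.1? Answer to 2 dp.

Current total gain = 0.728.
Target gain for A = 6.1: g* = 1 − 1/6.1 = 0.8361.
Additional gain needed = 0.8361 − 0.728 = 0.11.

0.11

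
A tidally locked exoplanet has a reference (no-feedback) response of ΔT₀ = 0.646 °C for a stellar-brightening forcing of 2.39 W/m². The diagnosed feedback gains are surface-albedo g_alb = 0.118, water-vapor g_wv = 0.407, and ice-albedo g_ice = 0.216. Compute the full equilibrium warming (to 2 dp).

2.49 °C

Total gain g = 0.118 + 0.407 + 0.216 = 0.741.
Amplification A = 1/(1 − 0.741) = 3.861.
ΔT = 0.646 × 3.861 = 2.49 °C.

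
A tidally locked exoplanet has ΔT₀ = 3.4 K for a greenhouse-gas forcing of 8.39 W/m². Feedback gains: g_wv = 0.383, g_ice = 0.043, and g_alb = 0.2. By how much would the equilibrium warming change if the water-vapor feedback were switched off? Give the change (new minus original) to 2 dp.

Original: g = 0.626, ΔT = 3.4/(1−0.626) = 9.0909 K.
Without water-vapor: g' = 0.243, ΔT' = 3.4/(1−0.243) = 4.4914 K.
Change = 4.4914 − 9.0909 = -4.60 K.

-4.60 K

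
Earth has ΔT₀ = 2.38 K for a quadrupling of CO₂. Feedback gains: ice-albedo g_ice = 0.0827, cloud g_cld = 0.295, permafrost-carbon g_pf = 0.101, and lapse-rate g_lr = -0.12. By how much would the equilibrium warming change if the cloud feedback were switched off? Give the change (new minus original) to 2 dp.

Original: g = 0.3587, ΔT = 2.38/(1−0.3587) = 3.7112 K.
Without cloud: g' = 0.0637, ΔT' = 2.38/(1−0.0637) = 2.5419 K.
Change = 2.5419 − 3.7112 = -1.17 K.

-1.17 K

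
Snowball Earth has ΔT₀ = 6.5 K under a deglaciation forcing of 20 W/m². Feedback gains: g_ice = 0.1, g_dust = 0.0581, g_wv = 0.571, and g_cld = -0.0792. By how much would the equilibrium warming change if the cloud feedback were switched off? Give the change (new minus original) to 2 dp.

Original: g = 0.6499, ΔT = 6.5/(1−0.6499) = 18.5661 K.
Without cloud: g' = 0.7291, ΔT' = 6.5/(1−0.7291) = 23.9941 K.
Change = 23.9941 − 18.5661 = 5.43 K.

5.43 K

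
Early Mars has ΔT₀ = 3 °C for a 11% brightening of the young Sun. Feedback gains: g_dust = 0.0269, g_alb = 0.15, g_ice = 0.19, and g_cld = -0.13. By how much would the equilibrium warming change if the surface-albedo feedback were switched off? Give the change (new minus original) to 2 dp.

Original: g = 0.2369, ΔT = 3/(1−0.2369) = 3.9313 °C.
Without surface-albedo: g' = 0.0869, ΔT' = 3/(1−0.0869) = 3.2855 °C.
Change = 3.2855 − 3.9313 = -0.65 °C.

-0.65 °C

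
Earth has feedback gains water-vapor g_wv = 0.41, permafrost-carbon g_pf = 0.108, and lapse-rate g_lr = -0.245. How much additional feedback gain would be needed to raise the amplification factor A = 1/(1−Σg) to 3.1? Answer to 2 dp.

0.40

Current total gain = 0.273.
Target gain for A = 3.1: g* = 1 − 1/3.1 = 0.6774.
Additional gain needed = 0.6774 − 0.273 = 0.40.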